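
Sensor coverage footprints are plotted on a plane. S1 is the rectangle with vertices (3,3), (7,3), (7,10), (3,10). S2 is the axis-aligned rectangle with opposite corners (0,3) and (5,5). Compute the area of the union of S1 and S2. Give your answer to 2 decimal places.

34.00

By inclusion–exclusion:
Individual areas: |S1| = 28, |S2| = 10.
|S1∩S2|: x∈[3,5], y∈[3,5] → 2·2 = 4.
|S1 ∪ S2| = 38 − 4 = 34.00.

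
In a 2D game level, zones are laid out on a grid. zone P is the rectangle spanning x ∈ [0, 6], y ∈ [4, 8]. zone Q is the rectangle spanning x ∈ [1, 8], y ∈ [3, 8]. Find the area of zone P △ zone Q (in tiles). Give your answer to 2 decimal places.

|zone P∩zone Q|: x∈[1,6], y∈[4,8] → 5·4 = 20.
|zone P △ zone Q| = |zone P| + |zone Q| − 2·|zone P∩zone Q| = 24 + 35 − 40 = 19.00.

19.00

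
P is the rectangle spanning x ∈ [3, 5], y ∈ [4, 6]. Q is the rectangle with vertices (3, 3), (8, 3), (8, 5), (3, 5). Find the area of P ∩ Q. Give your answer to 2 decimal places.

2.00

|P∩Q|: x∈[3,5], y∈[4,5] → 2·1 = 2.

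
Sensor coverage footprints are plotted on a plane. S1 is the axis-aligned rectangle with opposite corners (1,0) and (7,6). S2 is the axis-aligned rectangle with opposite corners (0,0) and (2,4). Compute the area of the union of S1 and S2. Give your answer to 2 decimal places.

40.00

By inclusion–exclusion:
Individual areas: |S1| = 36, |S2| = 8.
|S1∩S2|: x∈[1,2], y∈[0,4] → 1·4 = 4.
|S1 ∪ S2| = 44 − 4 = 40.00.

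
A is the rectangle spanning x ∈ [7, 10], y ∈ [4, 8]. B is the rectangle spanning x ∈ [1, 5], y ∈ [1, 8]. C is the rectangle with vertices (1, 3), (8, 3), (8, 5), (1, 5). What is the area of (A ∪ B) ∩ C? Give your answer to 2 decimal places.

|A ∪ B| = 40.
|(A ∪ B) ∩ C| = 9.00.

9.00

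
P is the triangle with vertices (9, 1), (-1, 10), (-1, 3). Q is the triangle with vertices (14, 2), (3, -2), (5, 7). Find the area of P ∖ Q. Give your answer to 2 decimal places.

|P| = 35, |P∩Q| = 7.9433.
|P ∖ Q| = |P| − |P∩Q| = 35 − 7.9433 = 27.06.

27.06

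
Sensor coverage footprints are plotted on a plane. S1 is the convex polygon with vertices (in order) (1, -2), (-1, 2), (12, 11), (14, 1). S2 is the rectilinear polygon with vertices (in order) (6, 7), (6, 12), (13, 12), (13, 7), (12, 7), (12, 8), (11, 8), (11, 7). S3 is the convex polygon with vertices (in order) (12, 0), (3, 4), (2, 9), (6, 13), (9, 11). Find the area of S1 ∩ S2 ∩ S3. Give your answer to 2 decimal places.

4.36

The intersection is the polygon with vertices (6.222,7), (9.476,9.253), (10.091,7).
By the shoelace formula its area is 4.36.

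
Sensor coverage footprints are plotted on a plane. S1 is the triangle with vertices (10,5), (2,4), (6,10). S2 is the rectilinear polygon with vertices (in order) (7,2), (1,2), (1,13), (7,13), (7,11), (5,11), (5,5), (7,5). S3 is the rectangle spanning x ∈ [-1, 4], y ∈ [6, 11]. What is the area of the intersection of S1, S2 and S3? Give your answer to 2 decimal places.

0.33

The intersection is the polygon with vertices (4,7), (4,6), (3.333,6).
By the shoelace formula its area is 0.33.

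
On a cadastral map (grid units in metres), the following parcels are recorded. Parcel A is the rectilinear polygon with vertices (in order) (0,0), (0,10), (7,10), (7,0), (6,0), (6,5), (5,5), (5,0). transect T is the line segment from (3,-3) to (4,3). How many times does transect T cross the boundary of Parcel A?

1

The segment meets the boundary at (3.5,0).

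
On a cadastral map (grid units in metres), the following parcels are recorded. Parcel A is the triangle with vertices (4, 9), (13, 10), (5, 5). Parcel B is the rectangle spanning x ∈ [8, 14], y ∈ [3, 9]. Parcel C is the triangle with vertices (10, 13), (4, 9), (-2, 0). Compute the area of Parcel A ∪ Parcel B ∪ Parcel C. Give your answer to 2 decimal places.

63.29

By inclusion–exclusion:
Individual areas: |Parcel A| = 18.5, |Parcel B| = 36, |Parcel C| = 15.
|Parcel A∩Parcel B| = 3.6125.
|Parcel A∩Parcel C| = 2.5995.
|Parcel B∩Parcel C| = 0.
|Parcel A∩Parcel B∩Parcel C| = 0.
|Parcel A ∪ Parcel B ∪ Parcel C| = 69.5 − 6.212 + 0 = 63.29.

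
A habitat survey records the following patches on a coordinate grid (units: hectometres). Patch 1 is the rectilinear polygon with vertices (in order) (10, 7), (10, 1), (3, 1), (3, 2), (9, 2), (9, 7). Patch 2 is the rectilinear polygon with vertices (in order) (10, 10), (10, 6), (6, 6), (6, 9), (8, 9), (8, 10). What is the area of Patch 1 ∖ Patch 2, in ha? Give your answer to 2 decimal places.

11.00

|Patch 1| = 12, |Patch 1∩Patch 2| = 1.
|Patch 1 ∖ Patch 2| = |Patch 1| − |Patch 1∩Patch 2| = 12 − 1 = 11.00.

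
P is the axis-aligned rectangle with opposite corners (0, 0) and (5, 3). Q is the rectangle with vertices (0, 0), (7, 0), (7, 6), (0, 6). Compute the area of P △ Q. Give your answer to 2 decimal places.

|P∩Q|: x∈[0,5], y∈[0,3] → 5·3 = 15.
|P △ Q| = |P| + |Q| − 2·|P∩Q| = 15 + 42 − 30 = 27.00.

27.00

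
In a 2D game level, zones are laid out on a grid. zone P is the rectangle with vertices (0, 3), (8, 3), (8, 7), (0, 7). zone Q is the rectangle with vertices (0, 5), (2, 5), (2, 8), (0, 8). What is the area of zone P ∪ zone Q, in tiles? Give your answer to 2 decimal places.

34.00

By inclusion–exclusion:
Individual areas: |zone P| = 32, |zone Q| = 6.
|zone P∩zone Q|: x∈[0,2], y∈[5,7] → 2·2 = 4.
|zone P ∪ zone Q| = 38 − 4 = 34.00.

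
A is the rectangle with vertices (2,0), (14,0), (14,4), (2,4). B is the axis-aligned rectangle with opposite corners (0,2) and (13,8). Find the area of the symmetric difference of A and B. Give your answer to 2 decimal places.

|A∩B|: x∈[2,13], y∈[2,4] → 11·2 = 22.
|A △ B| = |A| + |B| − 2·|A∩B| = 48 + 78 − 44 = 82.00.

82.00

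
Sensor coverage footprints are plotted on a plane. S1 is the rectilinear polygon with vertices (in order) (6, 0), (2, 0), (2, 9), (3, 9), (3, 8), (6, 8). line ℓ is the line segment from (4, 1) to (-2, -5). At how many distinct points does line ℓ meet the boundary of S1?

1

The segment meets the boundary at (3,0).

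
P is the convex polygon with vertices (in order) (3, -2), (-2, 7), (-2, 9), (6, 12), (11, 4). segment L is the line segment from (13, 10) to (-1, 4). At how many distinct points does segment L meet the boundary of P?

2

The segment meets the boundary at (-0.462,4.231), (8.465,8.056).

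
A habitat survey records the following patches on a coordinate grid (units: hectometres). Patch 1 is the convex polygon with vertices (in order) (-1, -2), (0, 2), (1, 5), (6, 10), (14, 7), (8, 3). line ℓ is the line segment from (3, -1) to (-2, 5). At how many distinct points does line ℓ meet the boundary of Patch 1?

The segment meets the boundary at (2.304,-0.165), (0.143,2.429).

2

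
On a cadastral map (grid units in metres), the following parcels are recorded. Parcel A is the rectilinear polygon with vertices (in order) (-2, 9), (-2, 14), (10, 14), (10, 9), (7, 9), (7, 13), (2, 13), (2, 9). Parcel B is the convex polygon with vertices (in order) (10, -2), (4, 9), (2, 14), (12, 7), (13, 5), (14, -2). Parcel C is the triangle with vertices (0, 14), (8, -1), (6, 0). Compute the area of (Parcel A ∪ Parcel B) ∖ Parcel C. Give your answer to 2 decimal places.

113.46

|Parcel A ∪ Parcel B| = 114.3786.
|(Parcel A ∪ Parcel B) ∩ Parcel C| = 0.9167.
|(Parcel A ∪ Parcel B) ∖ Parcel C| = 114.3786 − 0.9167 = 113.46.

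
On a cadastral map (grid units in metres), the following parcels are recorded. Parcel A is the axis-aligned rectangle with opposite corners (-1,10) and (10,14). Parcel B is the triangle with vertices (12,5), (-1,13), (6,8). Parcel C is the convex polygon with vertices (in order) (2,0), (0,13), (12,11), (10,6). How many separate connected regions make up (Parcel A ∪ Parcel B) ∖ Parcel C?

(Parcel A ∪ Parcel B) ∖ Parcel C splits into 2 disjoint pieces (area 23.0256, area 0.2222).

2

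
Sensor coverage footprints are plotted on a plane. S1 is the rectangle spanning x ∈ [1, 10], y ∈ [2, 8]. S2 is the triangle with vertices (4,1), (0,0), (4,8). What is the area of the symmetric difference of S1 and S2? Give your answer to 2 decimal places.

50.00

|S1| = 54, |S2| = 14, |S1∩S2| = 9.
|S1 △ S2| = |S1| + |S2| − 2·|S1∩S2| = 54 + 14 − 18 = 50.00.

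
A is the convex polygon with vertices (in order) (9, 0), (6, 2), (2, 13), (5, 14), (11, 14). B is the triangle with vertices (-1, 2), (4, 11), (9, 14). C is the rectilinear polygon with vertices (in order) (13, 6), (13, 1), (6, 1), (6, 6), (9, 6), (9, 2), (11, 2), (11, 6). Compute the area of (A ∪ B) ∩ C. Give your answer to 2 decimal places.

14.46

The region (A ∪ B) ∩ C is the polygon with vertices (9.143,1), (7.5,1), (6,2), (6,6), (9,6), (9,2), (9.286,2).
By the shoelace formula its area is 14.46.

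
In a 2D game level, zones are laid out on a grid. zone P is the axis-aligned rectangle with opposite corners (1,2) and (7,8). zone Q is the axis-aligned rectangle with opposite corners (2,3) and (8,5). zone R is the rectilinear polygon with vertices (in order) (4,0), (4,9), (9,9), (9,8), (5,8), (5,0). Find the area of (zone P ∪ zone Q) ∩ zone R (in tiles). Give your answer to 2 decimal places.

6.00

|zone P ∪ zone Q| = 38.
|(zone P ∪ zone Q) ∩ zone R| = 6.00.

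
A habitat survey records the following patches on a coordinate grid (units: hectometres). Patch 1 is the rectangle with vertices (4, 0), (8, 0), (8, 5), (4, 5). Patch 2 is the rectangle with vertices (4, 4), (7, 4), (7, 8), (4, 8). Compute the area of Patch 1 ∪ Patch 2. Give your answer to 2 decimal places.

29.00

By inclusion–exclusion:
Individual areas: |Patch 1| = 20, |Patch 2| = 12.
|Patch 1∩Patch 2|: x∈[4,7], y∈[4,5] → 3·1 = 3.
|Patch 1 ∪ Patch 2| = 32 − 3 = 29.00.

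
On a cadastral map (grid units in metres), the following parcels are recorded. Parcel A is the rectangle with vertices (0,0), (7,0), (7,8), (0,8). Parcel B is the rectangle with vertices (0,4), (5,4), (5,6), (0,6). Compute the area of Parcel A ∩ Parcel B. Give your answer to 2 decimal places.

10.00

|Parcel A∩Parcel B|: x∈[0,5], y∈[4,6] → 5·2 = 10.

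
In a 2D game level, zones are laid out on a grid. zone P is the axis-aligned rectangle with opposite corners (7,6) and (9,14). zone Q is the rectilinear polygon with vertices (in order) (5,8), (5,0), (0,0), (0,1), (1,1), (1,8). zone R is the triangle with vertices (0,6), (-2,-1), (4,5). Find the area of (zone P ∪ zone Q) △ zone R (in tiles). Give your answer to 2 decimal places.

52.75

|zone P ∪ zone Q| = 49.
|(zone P ∪ zone Q) ∩ zone R| = 5.625.
|(zone P ∪ zone Q) △ zone R| = 49 + 15 − 11.25 = 52.75.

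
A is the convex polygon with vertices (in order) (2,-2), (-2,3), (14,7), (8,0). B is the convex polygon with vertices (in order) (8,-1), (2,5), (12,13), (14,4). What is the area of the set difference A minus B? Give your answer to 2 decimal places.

|A| = 63, |A∩B| = 32.8717.
|A ∖ B| = |A| − |A∩B| = 63 − 32.8717 = 30.13.

30.13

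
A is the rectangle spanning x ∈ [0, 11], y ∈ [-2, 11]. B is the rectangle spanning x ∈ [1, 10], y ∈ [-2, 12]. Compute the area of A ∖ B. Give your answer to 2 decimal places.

26.00

|A∩B|: x∈[1,10], y∈[-2,11] → 9·13 = 117.
|A| = 143.
|A ∖ B| = |A| − |A∩B| = 143 − 117 = 26.00.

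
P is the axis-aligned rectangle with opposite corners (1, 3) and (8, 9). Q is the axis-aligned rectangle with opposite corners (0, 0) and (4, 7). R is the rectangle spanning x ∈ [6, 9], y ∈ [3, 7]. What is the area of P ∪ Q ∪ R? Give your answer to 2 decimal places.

62.00

By inclusion–exclusion:
Individual areas: |P| = 42, |Q| = 28, |R| = 12.
|P∩Q|: x∈[1,4], y∈[3,7] → 3·4 = 12.
|P∩R|: x∈[6,8], y∈[3,7] → 2·4 = 8.
|Q∩R| = 0 (no overlap).
|P∩Q∩R| = 0.
|P ∪ Q ∪ R| = 82 − 20 + 0 = 62.00.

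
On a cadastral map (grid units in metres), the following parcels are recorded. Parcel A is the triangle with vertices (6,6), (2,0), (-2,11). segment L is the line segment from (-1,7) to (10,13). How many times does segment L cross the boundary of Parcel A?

The segment meets the boundary at (1.883,8.573), (-0.621,7.207).

2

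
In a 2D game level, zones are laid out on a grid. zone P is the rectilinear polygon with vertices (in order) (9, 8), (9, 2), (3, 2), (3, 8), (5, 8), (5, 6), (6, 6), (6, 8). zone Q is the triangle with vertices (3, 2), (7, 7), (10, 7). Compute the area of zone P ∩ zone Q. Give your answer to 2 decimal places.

7.14

The intersection is the polygon with vertices (9,6.286), (3,2), (7,7), (9,7).
By the shoelace formula its area is 7.14.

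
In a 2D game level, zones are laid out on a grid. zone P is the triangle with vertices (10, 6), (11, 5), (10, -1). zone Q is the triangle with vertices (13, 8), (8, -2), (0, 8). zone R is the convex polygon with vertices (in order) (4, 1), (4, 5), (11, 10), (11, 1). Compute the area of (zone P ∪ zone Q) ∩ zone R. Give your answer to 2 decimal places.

39.64

|zone P ∪ zone Q| = 66.125.
|(zone P ∪ zone Q) ∩ zone R| = 39.64.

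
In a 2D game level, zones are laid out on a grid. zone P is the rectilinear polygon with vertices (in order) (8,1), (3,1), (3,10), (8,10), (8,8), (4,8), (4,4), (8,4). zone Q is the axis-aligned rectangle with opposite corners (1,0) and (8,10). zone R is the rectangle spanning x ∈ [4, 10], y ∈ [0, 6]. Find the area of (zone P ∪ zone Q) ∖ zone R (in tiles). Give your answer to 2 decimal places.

46.00

|zone P ∪ zone Q| = 70.
|(zone P ∪ zone Q) ∩ zone R| = 24.
|(zone P ∪ zone Q) ∖ zone R| = 70 − 24 = 46.00.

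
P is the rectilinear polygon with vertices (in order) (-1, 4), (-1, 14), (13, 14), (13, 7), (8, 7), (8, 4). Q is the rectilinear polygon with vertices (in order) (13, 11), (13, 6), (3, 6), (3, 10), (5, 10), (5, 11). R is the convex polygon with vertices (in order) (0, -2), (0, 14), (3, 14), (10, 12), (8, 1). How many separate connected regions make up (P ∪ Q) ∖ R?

(P ∪ Q) ∖ R splits into 2 disjoint pieces (area 10, area 34.2727).

2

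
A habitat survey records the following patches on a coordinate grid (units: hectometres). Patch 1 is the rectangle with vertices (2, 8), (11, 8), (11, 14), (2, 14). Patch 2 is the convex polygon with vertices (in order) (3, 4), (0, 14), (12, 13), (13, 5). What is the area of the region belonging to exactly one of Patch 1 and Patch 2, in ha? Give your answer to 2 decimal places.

54.75

|Patch 1| = 54, |Patch 2| = 99, |Patch 1∩Patch 2| = 49.125.
|Patch 1 △ Patch 2| = |Patch 1| + |Patch 2| − 2·|Patch 1∩Patch 2| = 54 + 99 − 98.25 = 54.75.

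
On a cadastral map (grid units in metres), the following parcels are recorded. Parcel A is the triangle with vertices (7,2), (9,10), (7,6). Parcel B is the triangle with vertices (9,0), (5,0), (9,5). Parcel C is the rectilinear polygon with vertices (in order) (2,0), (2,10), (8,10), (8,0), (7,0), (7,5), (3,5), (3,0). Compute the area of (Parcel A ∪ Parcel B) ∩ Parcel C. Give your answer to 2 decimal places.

|Parcel A ∪ Parcel B| = 13.9545.
|(Parcel A ∪ Parcel B) ∩ Parcel C| = 6.08.

6.08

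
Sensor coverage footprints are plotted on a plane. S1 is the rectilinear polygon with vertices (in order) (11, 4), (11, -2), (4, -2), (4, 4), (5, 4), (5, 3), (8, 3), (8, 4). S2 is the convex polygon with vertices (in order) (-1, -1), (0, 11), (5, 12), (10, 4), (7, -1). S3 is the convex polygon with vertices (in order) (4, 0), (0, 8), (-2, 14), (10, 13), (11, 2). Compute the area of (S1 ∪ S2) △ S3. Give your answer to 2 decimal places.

|S1 ∪ S2| = 125.5.
|(S1 ∪ S2) ∩ S3| = 78.6182.
|(S1 ∪ S2) △ S3| = 125.5 + 124.5 − 157.2364 = 92.76.

92.76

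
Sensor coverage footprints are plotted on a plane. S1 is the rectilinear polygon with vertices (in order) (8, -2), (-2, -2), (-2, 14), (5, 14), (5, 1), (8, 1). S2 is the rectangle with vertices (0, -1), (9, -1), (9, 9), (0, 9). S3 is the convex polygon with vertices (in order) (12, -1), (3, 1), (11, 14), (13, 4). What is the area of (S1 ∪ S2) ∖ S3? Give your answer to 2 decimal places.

122.69

|S1 ∪ S2| = 155.
|(S1 ∪ S2) ∩ S3| = 32.3077.
|(S1 ∪ S2) ∖ S3| = 155 − 32.3077 = 122.69.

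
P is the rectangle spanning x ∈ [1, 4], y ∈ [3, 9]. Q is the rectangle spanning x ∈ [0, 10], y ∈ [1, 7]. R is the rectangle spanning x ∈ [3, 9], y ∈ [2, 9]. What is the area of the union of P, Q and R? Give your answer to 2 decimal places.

By inclusion–exclusion:
Individual areas: |P| = 18, |Q| = 60, |R| = 42.
|P∩Q|: x∈[1,4], y∈[3,7] → 3·4 = 12.
|P∩R|: x∈[3,4], y∈[3,9] → 1·6 = 6.
|Q∩R|: x∈[3,9], y∈[2,7] → 6·5 = 30.
|P∩Q∩R| = 4.
|P ∪ Q ∪ R| = 120 − 48 + 4 = 76.00.

76.00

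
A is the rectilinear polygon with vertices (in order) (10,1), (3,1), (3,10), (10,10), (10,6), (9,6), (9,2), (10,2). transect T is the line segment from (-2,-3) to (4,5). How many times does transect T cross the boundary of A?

1

The segment meets the boundary at (3,3.667).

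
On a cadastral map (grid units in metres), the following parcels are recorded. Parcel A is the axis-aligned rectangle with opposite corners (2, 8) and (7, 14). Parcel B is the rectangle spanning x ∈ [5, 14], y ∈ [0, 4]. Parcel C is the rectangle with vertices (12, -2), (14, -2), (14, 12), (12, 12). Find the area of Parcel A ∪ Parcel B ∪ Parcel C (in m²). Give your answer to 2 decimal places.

86.00

By inclusion–exclusion:
Individual areas: |Parcel A| = 30, |Parcel B| = 36, |Parcel C| = 28.
|Parcel A∩Parcel B| = 0 (no overlap).
|Parcel A∩Parcel C| = 0 (no overlap).
|Parcel B∩Parcel C|: x∈[12,14], y∈[0,4] → 2·4 = 8.
|Parcel A∩Parcel B∩Parcel C| = 0.
|Parcel A ∪ Parcel B ∪ Parcel C| = 94 − 8 + 0 = 86.00.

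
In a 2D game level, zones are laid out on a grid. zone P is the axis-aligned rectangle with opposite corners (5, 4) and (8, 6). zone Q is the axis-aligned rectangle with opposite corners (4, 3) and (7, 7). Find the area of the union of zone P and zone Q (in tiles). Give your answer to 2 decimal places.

14.00

By inclusion–exclusion:
Individual areas: |zone P| = 6, |zone Q| = 12.
|zone P∩zone Q|: x∈[5,7], y∈[4,6] → 2·2 = 4.
|zone P ∪ zone Q| = 18 − 4 = 14.00.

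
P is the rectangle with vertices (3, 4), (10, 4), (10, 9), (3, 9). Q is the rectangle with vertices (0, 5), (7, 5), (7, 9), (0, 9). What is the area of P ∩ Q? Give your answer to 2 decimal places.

16.00

|P∩Q|: x∈[3,7], y∈[5,9] → 4·4 = 16.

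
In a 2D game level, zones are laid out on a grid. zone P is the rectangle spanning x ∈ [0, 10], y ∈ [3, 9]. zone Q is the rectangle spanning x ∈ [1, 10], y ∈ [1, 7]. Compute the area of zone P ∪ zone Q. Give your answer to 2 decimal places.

By inclusion–exclusion:
Individual areas: |zone P| = 60, |zone Q| = 54.
|zone P∩zone Q|: x∈[1,10], y∈[3,7] → 9·4 = 36.
|zone P ∪ zone Q| = 114 − 36 = 78.00.

78.00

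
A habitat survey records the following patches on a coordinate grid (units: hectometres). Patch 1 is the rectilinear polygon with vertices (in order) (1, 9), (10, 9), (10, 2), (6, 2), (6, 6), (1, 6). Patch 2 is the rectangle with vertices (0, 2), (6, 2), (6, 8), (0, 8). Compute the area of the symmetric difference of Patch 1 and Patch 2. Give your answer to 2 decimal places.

59.00

|Patch 1| = 43, |Patch 2| = 36, |Patch 1∩Patch 2| = 10.
|Patch 1 △ Patch 2| = |Patch 1| + |Patch 2| − 2·|Patch 1∩Patch 2| = 43 + 36 − 20 = 59.00.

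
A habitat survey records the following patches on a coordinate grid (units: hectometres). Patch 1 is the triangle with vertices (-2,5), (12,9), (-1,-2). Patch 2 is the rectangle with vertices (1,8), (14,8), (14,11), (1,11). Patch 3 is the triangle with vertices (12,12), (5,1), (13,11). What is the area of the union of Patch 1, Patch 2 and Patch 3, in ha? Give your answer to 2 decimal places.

By inclusion–exclusion:
Individual areas: |Patch 1| = 51, |Patch 2| = 39, |Patch 3| = 9.
|Patch 1∩Patch 2| = 1.1591.
|Patch 1∩Patch 3| = 2.2998.
|Patch 2∩Patch 3| = 4.1727.
|Patch 1∩Patch 2∩Patch 3| = 0.6576.
|Patch 1 ∪ Patch 2 ∪ Patch 3| = 99 − 7.6316 + 0.6576 = 92.03.

92.03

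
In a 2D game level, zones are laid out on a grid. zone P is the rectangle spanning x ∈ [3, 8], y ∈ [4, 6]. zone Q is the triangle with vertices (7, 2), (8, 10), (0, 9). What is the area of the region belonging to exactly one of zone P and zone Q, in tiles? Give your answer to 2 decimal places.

|zone P| = 10, |zone Q| = 31.5, |zone P∩zone Q| = 6.75.
|zone P △ zone Q| = |zone P| + |zone Q| − 2·|zone P∩zone Q| = 10 + 31.5 − 13.5 = 28.00.

28.00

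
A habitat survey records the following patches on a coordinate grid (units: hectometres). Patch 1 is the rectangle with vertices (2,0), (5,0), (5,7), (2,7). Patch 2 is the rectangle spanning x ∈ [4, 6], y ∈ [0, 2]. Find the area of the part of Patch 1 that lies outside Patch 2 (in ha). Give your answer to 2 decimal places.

|Patch 1∩Patch 2|: x∈[4,5], y∈[0,2] → 1·2 = 2.
|Patch 1| = 21.
|Patch 1 ∖ Patch 2| = |Patch 1| − |Patch 1∩Patch 2| = 21 − 2 = 19.00.

19.00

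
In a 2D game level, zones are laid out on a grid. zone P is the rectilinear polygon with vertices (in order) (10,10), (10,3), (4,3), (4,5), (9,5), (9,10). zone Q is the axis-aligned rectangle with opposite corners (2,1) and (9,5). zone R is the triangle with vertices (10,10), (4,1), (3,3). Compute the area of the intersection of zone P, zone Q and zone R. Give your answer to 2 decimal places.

3.50

The intersection is the polygon with vertices (4,4), (5,5), (6.667,5), (5.333,3), (4,3).
By the shoelace formula its area is 3.50.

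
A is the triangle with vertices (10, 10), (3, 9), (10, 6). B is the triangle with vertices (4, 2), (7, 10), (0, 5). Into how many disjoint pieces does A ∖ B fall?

2

A ∖ B splits into 2 disjoint pieces (area 10.5823, area 1.5089).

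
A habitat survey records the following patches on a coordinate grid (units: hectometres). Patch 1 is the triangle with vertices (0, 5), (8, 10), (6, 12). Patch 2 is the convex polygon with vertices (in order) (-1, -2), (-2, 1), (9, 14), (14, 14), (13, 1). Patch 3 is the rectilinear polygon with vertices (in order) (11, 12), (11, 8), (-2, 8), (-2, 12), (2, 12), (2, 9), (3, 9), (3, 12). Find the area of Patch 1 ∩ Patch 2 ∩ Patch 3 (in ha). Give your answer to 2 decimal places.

The intersection is the polygon with vertices (4.8,8), (3.923,8), (6.708,11.292), (8,10).
By the shoelace formula its area is 4.80.

4.80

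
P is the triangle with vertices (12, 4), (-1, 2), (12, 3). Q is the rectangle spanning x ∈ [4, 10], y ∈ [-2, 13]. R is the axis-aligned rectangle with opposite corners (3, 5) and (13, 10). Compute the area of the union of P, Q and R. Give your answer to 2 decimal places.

By inclusion–exclusion:
Individual areas: |P| = 6.5, |Q| = 90, |R| = 50.
|P∩Q| = 3.6923.
|P∩R| = 0.
|Q∩R|: x∈[4,10], y∈[5,10] → 6·5 = 30.
|P∩Q∩R| = 0.
|P ∪ Q ∪ R| = 146.5 − 33.6923 + 0 = 112.81.

112.81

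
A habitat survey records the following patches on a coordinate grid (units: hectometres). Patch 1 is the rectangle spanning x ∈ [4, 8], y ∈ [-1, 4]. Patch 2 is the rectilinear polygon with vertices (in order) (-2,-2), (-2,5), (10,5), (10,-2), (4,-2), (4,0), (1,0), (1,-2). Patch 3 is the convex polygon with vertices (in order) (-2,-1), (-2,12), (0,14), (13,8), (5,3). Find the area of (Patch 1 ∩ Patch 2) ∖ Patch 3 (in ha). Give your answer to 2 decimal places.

17.91

|Patch 1 ∩ Patch 2| = 20.
|(Patch 1 ∩ Patch 2) ∩ Patch 3| = 2.0857.
|(Patch 1 ∩ Patch 2) ∖ Patch 3| = 20 − 2.0857 = 17.91.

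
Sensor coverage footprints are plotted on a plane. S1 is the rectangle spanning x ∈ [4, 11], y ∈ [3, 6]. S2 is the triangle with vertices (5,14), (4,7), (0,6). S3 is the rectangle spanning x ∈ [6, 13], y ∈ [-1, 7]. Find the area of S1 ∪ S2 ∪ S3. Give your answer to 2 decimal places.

75.50

By inclusion–exclusion:
Individual areas: |S1| = 21, |S2| = 13.5, |S3| = 56.
|S1∩S2| = 0.
|S1∩S3|: x∈[6,11], y∈[3,6] → 5·3 = 15.
|S2∩S3| = 0.
|S1∩S2∩S3| = 0.
|S1 ∪ S2 ∪ S3| = 90.5 − 15 + 0 = 75.50.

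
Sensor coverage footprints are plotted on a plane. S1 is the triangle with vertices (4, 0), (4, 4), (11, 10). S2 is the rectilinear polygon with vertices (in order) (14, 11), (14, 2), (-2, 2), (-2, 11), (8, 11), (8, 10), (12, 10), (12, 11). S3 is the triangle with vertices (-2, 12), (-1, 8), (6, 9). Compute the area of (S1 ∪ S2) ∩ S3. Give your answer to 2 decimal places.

The region (S1 ∪ S2) ∩ S3 is the polygon with vertices (0.667,11), (6,9), (-1,8), (-1.75,11).
By the shoelace formula its area is 13.29.

13.29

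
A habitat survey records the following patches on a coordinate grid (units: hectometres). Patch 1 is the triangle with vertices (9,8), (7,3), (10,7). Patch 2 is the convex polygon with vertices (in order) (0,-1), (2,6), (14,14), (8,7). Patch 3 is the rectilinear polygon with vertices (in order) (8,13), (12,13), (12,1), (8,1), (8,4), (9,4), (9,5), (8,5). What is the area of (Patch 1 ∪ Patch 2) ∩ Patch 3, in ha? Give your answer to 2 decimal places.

|Patch 1 ∪ Patch 2| = 41.5.
|(Patch 1 ∪ Patch 2) ∩ Patch 3| = 10.75.

10.75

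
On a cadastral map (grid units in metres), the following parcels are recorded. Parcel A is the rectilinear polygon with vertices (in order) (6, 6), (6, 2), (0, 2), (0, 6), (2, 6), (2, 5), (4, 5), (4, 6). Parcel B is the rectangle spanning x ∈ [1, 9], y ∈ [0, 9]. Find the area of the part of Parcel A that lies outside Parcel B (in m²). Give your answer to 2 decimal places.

4.00

|Parcel A| = 22, |Parcel A∩Parcel B| = 18.
|Parcel A ∖ Parcel B| = |Parcel A| − |Parcel A∩Parcel B| = 22 − 18 = 4.00.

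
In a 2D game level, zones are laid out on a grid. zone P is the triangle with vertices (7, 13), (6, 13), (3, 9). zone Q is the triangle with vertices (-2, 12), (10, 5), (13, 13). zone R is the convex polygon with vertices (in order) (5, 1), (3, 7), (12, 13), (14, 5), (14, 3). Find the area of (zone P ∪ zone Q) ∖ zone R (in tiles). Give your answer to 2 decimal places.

|zone P ∪ zone Q| = 58.934.
|(zone P ∪ zone Q) ∩ zone R| = 27.6402.
|(zone P ∪ zone Q) ∖ zone R| = 58.934 − 27.6402 = 31.29.

31.29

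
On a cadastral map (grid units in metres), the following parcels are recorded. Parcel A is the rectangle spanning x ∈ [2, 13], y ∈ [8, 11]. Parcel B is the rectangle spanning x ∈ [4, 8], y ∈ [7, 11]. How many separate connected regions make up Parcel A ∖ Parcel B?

Parcel A ∖ Parcel B splits into 2 disjoint pieces (area 15, area 6).

2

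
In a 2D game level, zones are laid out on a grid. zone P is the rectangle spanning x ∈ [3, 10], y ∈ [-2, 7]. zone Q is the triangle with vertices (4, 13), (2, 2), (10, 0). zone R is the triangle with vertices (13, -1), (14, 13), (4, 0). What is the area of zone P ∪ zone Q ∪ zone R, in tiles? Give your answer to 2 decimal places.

115.78

By inclusion–exclusion:
Individual areas: |zone P| = 63, |zone Q| = 46, |zone R| = 63.5.
|zone P∩zone Q| = 31.5673.
|zone P∩zone R| = 25.1538.
|zone Q∩zone R| = 10.8508.
|zone P∩zone Q∩zone R| = 10.8508.
|zone P ∪ zone Q ∪ zone R| = 172.5 − 67.572 + 10.8508 = 115.78.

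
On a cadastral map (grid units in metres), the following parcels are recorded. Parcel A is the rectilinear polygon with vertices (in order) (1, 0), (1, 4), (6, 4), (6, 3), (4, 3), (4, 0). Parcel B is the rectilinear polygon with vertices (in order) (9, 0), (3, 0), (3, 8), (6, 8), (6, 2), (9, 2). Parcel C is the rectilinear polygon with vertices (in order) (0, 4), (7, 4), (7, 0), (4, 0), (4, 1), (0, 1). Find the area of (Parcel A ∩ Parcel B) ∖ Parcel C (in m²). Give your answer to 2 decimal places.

|Parcel A ∩ Parcel B| = 6.
|(Parcel A ∩ Parcel B) ∩ Parcel C| = 5.
|(Parcel A ∩ Parcel B) ∖ Parcel C| = 6 − 5 = 1.00.

1.00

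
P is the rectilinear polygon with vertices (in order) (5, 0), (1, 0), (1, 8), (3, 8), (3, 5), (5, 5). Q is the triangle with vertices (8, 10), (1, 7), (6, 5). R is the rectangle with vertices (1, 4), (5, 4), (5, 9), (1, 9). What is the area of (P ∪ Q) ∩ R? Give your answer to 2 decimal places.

|P ∪ Q| = 38.8429.
|(P ∪ Q) ∩ R| = 14.97.

14.97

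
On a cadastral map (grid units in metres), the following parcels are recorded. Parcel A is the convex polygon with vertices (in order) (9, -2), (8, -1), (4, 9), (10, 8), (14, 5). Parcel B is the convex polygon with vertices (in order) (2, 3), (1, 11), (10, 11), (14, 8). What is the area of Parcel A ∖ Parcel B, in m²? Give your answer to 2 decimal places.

37.89

|Parcel A| = 55, |Parcel A∩Parcel B| = 17.1143.
|Parcel A ∖ Parcel B| = |Parcel A| − |Parcel A∩Parcel B| = 55 − 17.1143 = 37.89.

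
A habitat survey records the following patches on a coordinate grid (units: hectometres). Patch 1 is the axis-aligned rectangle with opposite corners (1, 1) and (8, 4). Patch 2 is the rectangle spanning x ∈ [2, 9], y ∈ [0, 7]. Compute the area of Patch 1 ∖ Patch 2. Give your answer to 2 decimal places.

|Patch 1∩Patch 2|: x∈[2,8], y∈[1,4] → 6·3 = 18.
|Patch 1| = 21.
|Patch 1 ∖ Patch 2| = |Patch 1| − |Patch 1∩Patch 2| = 21 − 18 = 3.00.

3.00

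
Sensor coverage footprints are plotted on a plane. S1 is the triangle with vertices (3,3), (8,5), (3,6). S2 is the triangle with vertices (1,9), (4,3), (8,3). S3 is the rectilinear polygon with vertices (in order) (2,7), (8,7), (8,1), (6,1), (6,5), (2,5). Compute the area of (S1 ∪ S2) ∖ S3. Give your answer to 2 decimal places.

|S1 ∪ S2| = 14.2859.
|(S1 ∪ S2) ∩ S3| = 7.1192.
|(S1 ∪ S2) ∖ S3| = 14.2859 − 7.1192 = 7.17.

7.17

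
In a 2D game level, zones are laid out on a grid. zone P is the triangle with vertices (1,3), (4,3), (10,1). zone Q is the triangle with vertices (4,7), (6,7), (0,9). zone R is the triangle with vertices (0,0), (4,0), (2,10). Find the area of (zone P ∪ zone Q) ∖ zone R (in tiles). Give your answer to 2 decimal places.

4.08

|zone P ∪ zone Q| = 5.
|(zone P ∪ zone Q) ∩ zone R| = 0.9198.
|(zone P ∪ zone Q) ∖ zone R| = 5 − 0.9198 = 4.08.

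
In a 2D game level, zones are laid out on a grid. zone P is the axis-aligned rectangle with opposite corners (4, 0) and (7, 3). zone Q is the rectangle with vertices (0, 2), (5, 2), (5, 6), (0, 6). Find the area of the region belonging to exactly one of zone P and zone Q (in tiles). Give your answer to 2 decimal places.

27.00

|zone P∩zone Q|: x∈[4,5], y∈[2,3] → 1·1 = 1.
|zone P △ zone Q| = |zone P| + |zone Q| − 2·|zone P∩zone Q| = 9 + 20 − 2 = 27.00.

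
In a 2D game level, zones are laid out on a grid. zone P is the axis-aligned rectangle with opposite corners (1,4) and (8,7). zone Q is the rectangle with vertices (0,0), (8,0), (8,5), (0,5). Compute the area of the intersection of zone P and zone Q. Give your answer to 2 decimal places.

7.00

|zone P∩zone Q|: x∈[1,8], y∈[4,5] → 7·1 = 7.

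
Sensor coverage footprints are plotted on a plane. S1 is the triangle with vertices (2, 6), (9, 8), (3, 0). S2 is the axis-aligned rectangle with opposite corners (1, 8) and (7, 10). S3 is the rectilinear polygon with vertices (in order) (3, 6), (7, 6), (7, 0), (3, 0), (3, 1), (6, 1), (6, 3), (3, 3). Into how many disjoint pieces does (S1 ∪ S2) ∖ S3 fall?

2

(S1 ∪ S2) ∖ S3 splits into 2 disjoint pieces (area 11.6667, area 12).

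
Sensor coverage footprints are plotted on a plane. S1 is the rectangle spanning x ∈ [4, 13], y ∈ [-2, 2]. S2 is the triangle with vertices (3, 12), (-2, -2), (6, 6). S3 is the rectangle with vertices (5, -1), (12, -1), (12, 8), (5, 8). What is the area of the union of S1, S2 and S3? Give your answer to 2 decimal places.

By inclusion–exclusion:
Individual areas: |S1| = 36, |S2| = 36, |S3| = 63.
|S1∩S2| = 0.
|S1∩S3|: x∈[5,12], y∈[-1,2] → 7·3 = 21.
|S2∩S3| = 1.5.
|S1∩S2∩S3| = 0.
|S1 ∪ S2 ∪ S3| = 135 − 22.5 + 0 = 112.50.

112.50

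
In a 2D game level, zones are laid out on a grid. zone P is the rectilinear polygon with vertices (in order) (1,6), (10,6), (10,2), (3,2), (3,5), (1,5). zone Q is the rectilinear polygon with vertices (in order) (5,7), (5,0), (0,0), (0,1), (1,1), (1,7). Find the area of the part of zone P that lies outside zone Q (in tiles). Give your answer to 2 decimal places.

|zone P| = 30, |zone P∩zone Q| = 10.
|zone P ∖ zone Q| = |zone P| − |zone P∩zone Q| = 30 − 10 = 20.00.

20.00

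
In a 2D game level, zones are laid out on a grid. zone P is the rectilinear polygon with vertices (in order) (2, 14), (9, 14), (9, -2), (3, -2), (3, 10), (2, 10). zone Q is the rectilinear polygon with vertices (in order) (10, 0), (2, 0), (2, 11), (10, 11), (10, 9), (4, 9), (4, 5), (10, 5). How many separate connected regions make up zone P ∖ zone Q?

3

zone P ∖ zone Q splits into 3 disjoint pieces (area 21, area 20, area 12).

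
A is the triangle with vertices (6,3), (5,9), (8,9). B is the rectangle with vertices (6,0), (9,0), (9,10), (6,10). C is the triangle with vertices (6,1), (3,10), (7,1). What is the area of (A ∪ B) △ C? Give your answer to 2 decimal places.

35.23

|A ∪ B| = 33.
|(A ∪ B) ∩ C| = 1.1333.
|(A ∪ B) △ C| = 33 + 4.5 − 2.2667 = 35.23.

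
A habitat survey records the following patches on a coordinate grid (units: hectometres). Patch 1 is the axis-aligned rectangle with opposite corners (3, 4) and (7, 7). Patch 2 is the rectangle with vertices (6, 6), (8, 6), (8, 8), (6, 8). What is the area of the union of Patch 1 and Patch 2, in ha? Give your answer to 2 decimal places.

15.00

By inclusion–exclusion:
Individual areas: |Patch 1| = 12, |Patch 2| = 4.
|Patch 1∩Patch 2|: x∈[6,7], y∈[6,7] → 1·1 = 1.
|Patch 1 ∪ Patch 2| = 16 − 1 = 15.00.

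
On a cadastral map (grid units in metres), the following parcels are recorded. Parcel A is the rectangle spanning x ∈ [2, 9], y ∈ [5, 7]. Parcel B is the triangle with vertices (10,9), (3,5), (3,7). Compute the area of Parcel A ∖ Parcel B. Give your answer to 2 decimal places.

10.50

|Parcel A| = 14, |Parcel A∩Parcel B| = 3.5.
|Parcel A ∖ Parcel B| = |Parcel A| − |Parcel A∩Parcel B| = 14 − 3.5 = 10.50.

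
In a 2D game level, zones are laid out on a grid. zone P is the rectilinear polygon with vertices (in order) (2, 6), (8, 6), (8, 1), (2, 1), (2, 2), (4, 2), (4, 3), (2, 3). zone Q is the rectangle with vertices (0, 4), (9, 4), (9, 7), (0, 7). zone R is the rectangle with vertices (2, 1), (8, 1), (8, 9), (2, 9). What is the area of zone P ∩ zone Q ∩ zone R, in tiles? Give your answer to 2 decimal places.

The intersection is the polygon with vertices (8,4), (2,4), (2,6), (8,6).
By the shoelace formula its area is 12.00.

12.00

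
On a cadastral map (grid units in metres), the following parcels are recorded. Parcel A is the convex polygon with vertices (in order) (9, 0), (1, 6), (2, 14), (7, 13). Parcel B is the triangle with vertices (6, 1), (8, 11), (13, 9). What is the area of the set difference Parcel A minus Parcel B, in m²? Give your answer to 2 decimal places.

59.27

|Parcel A| = 66.5, |Parcel A∩Parcel B| = 7.2329.
|Parcel A ∖ Parcel B| = |Parcel A| − |Parcel A∩Parcel B| = 66.5 − 7.2329 = 59.27.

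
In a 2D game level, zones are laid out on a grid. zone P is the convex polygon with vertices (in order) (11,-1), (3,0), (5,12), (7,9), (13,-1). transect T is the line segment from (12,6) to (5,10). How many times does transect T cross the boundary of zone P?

The segment meets the boundary at (7.13,8.783).

1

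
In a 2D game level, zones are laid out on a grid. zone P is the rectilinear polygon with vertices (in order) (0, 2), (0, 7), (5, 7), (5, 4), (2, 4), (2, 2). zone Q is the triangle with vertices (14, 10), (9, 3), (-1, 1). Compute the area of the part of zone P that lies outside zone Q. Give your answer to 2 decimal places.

18.17

|zone P| = 19, |zone P∩zone Q| = 0.8333.
|zone P ∖ zone Q| = |zone P| − |zone P∩zone Q| = 19 − 0.8333 = 18.17.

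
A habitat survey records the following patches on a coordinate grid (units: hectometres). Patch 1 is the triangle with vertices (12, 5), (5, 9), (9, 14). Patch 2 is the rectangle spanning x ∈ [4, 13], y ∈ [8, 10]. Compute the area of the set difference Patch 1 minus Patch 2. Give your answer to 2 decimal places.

15.44

|Patch 1| = 25.5, |Patch 1∩Patch 2| = 10.0583.
|Patch 1 ∖ Patch 2| = |Patch 1| − |Patch 1∩Patch 2| = 25.5 − 10.0583 = 15.44.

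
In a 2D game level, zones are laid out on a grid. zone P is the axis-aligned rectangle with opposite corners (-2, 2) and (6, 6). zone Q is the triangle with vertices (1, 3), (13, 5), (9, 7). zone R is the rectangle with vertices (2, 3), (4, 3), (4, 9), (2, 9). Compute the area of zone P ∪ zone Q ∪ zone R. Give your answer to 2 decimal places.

49.83

By inclusion–exclusion:
Individual areas: |zone P| = 32, |zone Q| = 16, |zone R| = 12.
|zone P∩zone Q| = 4.1667.
|zone P∩zone R|: x∈[2,4], y∈[3,6] → 2·3 = 6.
|zone Q∩zone R| = 1.3333.
|zone P∩zone Q∩zone R| = 1.3333.
|zone P ∪ zone Q ∪ zone R| = 60 − 11.5 + 1.3333 = 49.83.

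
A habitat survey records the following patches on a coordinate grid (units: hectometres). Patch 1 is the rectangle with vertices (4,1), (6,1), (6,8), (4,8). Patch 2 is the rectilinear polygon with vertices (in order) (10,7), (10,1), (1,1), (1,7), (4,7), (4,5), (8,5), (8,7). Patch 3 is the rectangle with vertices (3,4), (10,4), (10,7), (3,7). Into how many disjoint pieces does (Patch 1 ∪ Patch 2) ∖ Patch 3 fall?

2

(Patch 1 ∪ Patch 2) ∖ Patch 3 splits into 2 disjoint pieces (area 2, area 33).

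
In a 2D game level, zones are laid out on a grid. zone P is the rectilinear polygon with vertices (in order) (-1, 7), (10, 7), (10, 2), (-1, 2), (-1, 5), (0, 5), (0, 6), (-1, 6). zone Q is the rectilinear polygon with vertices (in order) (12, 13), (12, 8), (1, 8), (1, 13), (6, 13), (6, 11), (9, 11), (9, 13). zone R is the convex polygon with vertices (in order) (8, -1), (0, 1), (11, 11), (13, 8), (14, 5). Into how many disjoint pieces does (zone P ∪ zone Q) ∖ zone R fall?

2

(zone P ∪ zone Q) ∖ zone R splits into 2 disjoint pieces (area 23.25, area 41.8).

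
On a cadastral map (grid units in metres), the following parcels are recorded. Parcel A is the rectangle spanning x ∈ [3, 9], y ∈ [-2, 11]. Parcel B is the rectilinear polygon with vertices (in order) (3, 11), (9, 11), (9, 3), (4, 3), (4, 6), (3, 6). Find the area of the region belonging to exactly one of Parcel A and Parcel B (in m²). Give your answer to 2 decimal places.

33.00

|Parcel A| = 78, |Parcel B| = 45, |Parcel A∩Parcel B| = 45.
|Parcel A △ Parcel B| = |Parcel A| + |Parcel B| − 2·|Parcel A∩Parcel B| = 78 + 45 − 90 = 33.00.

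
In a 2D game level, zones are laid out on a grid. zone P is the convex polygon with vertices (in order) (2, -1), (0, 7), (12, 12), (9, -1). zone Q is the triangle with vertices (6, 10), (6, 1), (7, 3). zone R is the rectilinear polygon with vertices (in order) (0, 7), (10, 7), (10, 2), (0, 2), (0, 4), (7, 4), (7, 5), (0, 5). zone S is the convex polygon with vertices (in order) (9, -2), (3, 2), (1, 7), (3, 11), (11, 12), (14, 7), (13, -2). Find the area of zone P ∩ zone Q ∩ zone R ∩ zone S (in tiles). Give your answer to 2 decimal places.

2.82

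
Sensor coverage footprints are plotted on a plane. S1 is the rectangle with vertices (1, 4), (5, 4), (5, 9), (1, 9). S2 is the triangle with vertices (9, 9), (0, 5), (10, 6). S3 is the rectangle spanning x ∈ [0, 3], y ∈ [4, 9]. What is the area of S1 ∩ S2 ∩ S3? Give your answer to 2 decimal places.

1.38

The intersection is the polygon with vertices (1,5.1), (1,5.444), (3,6.333), (3,5.3).
By the shoelace formula its area is 1.38.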